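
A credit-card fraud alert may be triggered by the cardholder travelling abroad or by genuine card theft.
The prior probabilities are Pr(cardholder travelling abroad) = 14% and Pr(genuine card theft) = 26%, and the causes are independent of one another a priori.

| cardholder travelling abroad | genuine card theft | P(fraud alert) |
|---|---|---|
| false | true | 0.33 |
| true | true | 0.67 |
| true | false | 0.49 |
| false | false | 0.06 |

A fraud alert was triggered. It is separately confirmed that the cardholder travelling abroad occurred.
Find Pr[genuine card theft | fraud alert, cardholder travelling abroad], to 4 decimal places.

For the numerator, keep only genuine card theft=true terms: 0.67×0.26 = 0.174200
The normalizing constant is 0.49×0.74 + 0.67×0.26 = 0.536800
P(genuine card theft | fraud alert, cardholder travelling abroad) = 0.174200/0.536800 ≈ 0.3245

Pr[genuine card theft | fraud alert, cardholder travelling abroad] ≈ 0.3245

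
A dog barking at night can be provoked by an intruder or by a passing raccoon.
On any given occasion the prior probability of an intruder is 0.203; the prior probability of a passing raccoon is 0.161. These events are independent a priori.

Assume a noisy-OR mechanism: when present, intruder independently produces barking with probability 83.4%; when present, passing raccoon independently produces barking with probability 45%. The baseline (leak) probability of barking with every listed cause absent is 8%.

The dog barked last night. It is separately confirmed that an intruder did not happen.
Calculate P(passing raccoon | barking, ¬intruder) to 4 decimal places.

P(passing raccoon | barking, ¬intruder) ≈ 0.5423

Under noisy-OR, P(barking | causes) = 1 − (1−0.08)·∏(1−qᵢ) over the active causes.
Weight on passing raccoon=true, given the evidence: 0.494×0.161 = 0.079534
The normalizing constant is 0.08×0.839 + 0.494×0.161 = 0.146654
Posterior = 0.079534 / 0.146654 ≈ 0.5423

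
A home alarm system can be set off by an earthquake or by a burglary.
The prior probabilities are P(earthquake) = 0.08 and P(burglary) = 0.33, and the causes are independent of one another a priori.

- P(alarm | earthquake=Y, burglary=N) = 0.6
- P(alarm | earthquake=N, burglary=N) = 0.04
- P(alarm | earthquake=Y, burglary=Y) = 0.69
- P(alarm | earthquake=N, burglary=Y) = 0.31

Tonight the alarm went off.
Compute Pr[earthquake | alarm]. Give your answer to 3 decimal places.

Weight on earthquake=true, given the evidence: 0.032160 + 0.018216 = 0.050376
Normalizer over all consistent configurations: 0.04*0.92*0.67 + 0.31*0.92*0.33 + 0.6*0.08*0.67 + 0.69*0.08*0.33 = 0.169148
Posterior = 0.050376 / 0.169148 ≈ 0.298

Pr[earthquake | alarm] ≈ 0.298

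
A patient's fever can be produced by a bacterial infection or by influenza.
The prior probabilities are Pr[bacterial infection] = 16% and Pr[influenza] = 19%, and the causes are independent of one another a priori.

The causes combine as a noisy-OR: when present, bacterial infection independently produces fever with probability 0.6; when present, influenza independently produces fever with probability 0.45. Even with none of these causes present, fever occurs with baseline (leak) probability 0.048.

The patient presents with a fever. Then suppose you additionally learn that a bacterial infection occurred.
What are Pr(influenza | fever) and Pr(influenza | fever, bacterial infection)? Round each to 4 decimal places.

Under noisy-OR, P(fever | causes) = 1 − (1−0.048)·∏(1−qᵢ) over the active causes.
Weight on influenza=true, given the evidence: 0.076033 + 0.024033 = 0.100066
Normalizer over all consistent configurations: 0.048*0.84*0.81 + 0.4764*0.84*0.19 + 0.6192*0.16*0.81 + 0.79056*0.16*0.19 = 0.212973
Posterior = 0.100066 / 0.212973 ≈ 0.4699

Now also conditioning on bacterial infection=true:
P(fever | bacterial infection) = 0.6192*0.81 + 0.79056*0.19 = 0.501552 + 0.150206 = 0.651758
Of this, 0.150206 comes from 0.79056*0.19 (the influenza=true cases).
Hence the posterior is 0.150206/0.651758 ≈ 0.2305.
This is intercausal reasoning (explaining away): once bacterial infection accounts for the fever, influenza becomes less likely.

Pr(influenza | fever) ≈ 0.4699; Pr(influenza | fever, bacterial infection) ≈ 0.2305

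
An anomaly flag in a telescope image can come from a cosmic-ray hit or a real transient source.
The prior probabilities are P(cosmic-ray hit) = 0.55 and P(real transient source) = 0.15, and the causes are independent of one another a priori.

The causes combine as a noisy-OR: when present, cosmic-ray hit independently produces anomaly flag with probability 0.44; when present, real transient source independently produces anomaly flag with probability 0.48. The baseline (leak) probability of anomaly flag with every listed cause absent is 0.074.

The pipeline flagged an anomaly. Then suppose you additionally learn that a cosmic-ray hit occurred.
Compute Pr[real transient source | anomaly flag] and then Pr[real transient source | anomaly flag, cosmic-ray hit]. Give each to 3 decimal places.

Pr[real transient source | anomaly flag] ≈ 0.273; Pr[real transient source | anomaly flag, cosmic-ray hit] ≈ 0.211

Under noisy-OR, P(anomaly flag | causes) = 1 − (1−0.074)·∏(1−qᵢ) over the active causes.
P(anomaly flag) = 0.074·0.45·0.85 + 0.51848·0.45·0.15 + 0.48144·0.55·0.85 + 0.730349·0.55·0.15 = 0.028305 + 0.034997 + 0.225073 + 0.060254 = 0.348629
The real transient source-present share is 0.034997 + 0.060254 = 0.095251.
So P(real transient source | anomaly flag) = 0.095251/0.348629 ≈ 0.273.

Now condition on the additional information:
Weight on real transient source=true, given the evidence: 0.730349·0.15 = 0.109552
The normalizing constant is 0.48144·0.85 + 0.730349·0.15 = 0.518776
P(real transient source | anomaly flag, cosmic-ray hit) = 0.109552/0.518776 ≈ 0.211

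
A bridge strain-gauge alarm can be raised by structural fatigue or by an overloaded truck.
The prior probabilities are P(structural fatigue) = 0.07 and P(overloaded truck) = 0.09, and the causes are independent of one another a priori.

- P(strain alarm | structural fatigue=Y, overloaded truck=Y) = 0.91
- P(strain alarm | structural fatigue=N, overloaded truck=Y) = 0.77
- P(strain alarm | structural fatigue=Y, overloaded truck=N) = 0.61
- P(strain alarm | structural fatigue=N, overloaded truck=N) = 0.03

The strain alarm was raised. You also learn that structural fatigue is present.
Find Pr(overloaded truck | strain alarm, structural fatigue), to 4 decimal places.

Pr(overloaded truck | strain alarm, structural fatigue) ≈ 0.1286

P(strain alarm | structural fatigue) = 0.61*0.91 + 0.91*0.09 = 0.555100 + 0.081900 = 0.637000
The overloaded truck-present share is 0.91*0.09 = 0.081900.
So P(overloaded truck | strain alarm, structural fatigue) = 0.081900/0.637000 ≈ 0.1286.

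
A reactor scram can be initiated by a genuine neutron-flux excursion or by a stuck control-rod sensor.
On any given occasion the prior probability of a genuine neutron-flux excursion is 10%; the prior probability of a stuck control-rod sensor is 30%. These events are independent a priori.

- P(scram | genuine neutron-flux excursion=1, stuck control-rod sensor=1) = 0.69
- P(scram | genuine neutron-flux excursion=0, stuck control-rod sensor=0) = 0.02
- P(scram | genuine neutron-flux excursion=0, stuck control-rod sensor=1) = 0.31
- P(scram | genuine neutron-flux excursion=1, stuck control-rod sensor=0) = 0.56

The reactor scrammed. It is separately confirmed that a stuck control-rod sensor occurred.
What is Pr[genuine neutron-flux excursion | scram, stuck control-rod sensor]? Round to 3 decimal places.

Pr[genuine neutron-flux excursion | scram, stuck control-rod sensor] ≈ 0.198

P(scram | stuck control-rod sensor) = 0.31·0.9 + 0.69·0.1 = 0.279000 + 0.069000 = 0.348000
The genuine neutron-flux excursion-present share is 0.69·0.1 = 0.069000.
So P(genuine neutron-flux excursion | scram, stuck control-rod sensor) = 0.069000/0.348000 ≈ 0.198.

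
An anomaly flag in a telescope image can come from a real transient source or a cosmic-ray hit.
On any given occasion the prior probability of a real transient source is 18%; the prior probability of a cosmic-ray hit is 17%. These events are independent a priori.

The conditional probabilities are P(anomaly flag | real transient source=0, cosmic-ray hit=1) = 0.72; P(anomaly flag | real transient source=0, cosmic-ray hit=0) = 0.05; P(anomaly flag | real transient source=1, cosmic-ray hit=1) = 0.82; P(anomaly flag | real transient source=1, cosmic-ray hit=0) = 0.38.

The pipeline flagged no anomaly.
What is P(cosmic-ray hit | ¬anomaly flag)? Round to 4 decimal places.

By total probability over the 4 (real transient source, cosmic-ray hit) configurations:
  P(¬anomaly flag) = 0.95*0.82*0.83 + 0.28*0.82*0.17 + 0.62*0.18*0.83 + 0.18*0.18*0.17
        = 0.646570 + 0.039032 + 0.092628 + 0.005508 = 0.783738
The terms with cosmic-ray hit present sum to 0.044540, so
  P(cosmic-ray hit | ¬anomaly flag) = 0.044540 / 0.783738 ≈ 0.0568

P(cosmic-ray hit | ¬anomaly flag) ≈ 0.0568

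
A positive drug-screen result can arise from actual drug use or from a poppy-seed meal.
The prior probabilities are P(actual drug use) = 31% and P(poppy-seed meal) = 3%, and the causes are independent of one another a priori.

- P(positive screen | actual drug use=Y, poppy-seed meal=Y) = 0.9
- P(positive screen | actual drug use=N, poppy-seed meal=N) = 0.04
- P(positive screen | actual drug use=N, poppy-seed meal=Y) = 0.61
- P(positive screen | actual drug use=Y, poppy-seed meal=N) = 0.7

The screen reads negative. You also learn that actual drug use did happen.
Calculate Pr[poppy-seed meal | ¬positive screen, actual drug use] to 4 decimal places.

For the numerator, keep only poppy-seed meal=true terms: 0.1·0.03 = 0.003000
Normalizer over all consistent configurations: 0.3·0.97 + 0.1·0.03 = 0.294000
P(poppy-seed meal | ¬positive screen, actual drug use) = 0.003000/0.294000 ≈ 0.0102

Pr[poppy-seed meal | ¬positive screen, actual drug use] ≈ 0.0102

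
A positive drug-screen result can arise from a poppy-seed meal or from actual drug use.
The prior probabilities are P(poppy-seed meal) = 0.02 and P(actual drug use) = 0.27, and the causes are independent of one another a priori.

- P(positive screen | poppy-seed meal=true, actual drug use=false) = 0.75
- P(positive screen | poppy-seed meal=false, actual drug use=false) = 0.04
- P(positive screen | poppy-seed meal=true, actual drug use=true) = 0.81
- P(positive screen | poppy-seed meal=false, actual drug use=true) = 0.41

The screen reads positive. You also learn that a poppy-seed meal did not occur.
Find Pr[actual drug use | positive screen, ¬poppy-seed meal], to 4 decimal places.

P(positive screen | ¬poppy-seed meal) = 0.04*0.73 + 0.41*0.27 = 0.029200 + 0.110700 = 0.139900
Restricting to configurations with actual drug use present: 0.41*0.27 = 0.110700.
Hence the posterior is 0.110700/0.139900 ≈ 0.7913.

Pr[actual drug use | positive screen, ¬poppy-seed meal] ≈ 0.7913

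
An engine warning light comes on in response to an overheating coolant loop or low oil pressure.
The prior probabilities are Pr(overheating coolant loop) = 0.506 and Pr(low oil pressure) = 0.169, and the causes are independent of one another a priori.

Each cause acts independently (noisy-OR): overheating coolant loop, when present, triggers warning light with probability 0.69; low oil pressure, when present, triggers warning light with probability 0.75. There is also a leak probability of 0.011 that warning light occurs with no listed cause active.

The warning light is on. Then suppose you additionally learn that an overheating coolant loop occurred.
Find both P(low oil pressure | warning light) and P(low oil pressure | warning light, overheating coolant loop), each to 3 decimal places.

Under noisy-OR, P(warning light | causes) = 1 − (1−0.011)·∏(1−qᵢ) over the active causes.
P(warning light) = 0.011×0.494×0.831 + 0.75275×0.494×0.169 + 0.69341×0.506×0.831 + 0.923353×0.506×0.169 = 0.004516 + 0.062844 + 0.291569 + 0.078960 = 0.437889
Restricting to configurations with low oil pressure present: 0.062844 + 0.078960 = 0.141804.
So P(low oil pressure | warning light) = 0.141804/0.437889 ≈ 0.324.

Now condition on the additional information:
P(warning light | overheating coolant loop) = 0.69341·0.831 + 0.923353·0.169 = 0.576224 + 0.156047 = 0.732271
Restricting to configurations with low oil pressure present: 0.923353·0.169 = 0.156047.
P(low oil pressure | warning light, overheating coolant loop) = 0.156047 / 0.732271 ≈ 0.213

P(low oil pressure | warning light) ≈ 0.324; P(low oil pressure | warning light, overheating coolant loop) ≈ 0.213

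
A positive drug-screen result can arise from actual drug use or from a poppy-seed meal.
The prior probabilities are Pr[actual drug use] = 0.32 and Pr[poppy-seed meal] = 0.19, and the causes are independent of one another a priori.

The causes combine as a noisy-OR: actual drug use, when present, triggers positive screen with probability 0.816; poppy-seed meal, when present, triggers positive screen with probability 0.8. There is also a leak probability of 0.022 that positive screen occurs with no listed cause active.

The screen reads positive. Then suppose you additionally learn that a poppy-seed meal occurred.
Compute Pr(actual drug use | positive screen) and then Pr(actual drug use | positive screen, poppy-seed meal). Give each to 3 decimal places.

Under noisy-OR, P(positive screen | causes) = 1 − (1−0.022)·∏(1−qᵢ) over the active causes.
Sum P(positive screen|·) weighted by the priors over the 4 (actual drug use, poppy-seed meal) configurations:
  P(positive screen) = 0.022·0.68·0.81 + 0.8044·0.68·0.19 + 0.820048·0.32·0.81 + 0.96401·0.32·0.19
        = 0.012118 + 0.103928 + 0.212556 + 0.058612 = 0.387214
The terms with actual drug use present sum to 0.271168, so
  P(actual drug use | positive screen) = 0.271168 / 0.387214 ≈ 0.700

With the extra evidence:
P(positive screen | poppy-seed meal) = 0.8044*0.68 + 0.96401*0.32 = 0.546992 + 0.308483 = 0.855475
Restricting to configurations with actual drug use present: 0.96401*0.32 = 0.308483.
P(actual drug use | positive screen, poppy-seed meal) = 0.308483 / 0.855475 ≈ 0.361

Pr(actual drug use | positive screen) ≈ 0.700; Pr(actual drug use | positive screen, poppy-seed meal) ≈ 0.361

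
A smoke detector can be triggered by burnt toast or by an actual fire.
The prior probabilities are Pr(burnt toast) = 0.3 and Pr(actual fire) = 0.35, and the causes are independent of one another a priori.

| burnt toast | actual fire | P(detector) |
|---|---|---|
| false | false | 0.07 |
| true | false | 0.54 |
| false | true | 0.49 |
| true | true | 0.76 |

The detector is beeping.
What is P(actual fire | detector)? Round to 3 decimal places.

Weight on actual fire=true, given the evidence: 0.120050 + 0.079800 = 0.199850
The normalizing constant is 0.07×0.7×0.65 + 0.49×0.7×0.35 + 0.54×0.3×0.65 + 0.76×0.3×0.35 = 0.337000
Posterior = 0.199850 / 0.337000 ≈ 0.593

P(actual fire | detector) ≈ 0.593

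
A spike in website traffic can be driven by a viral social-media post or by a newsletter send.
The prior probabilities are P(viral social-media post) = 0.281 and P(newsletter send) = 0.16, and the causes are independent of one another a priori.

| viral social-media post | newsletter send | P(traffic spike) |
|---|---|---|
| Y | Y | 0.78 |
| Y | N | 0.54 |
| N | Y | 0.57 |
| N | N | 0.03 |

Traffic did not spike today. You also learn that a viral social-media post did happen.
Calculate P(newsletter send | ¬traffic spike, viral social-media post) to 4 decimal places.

P(newsletter send | ¬traffic spike, viral social-media post) ≈ 0.0835

Enumerate both values of newsletter send and weight by the priors:
  P(¬traffic spike | viral social-media post) = 0.46×0.84 + 0.22×0.16
        = 0.386400 + 0.035200 = 0.421600
Configurations with newsletter send contribute 0.035200, so
  P(newsletter send | ¬traffic spike, viral social-media post) = 0.035200 / 0.421600 ≈ 0.0835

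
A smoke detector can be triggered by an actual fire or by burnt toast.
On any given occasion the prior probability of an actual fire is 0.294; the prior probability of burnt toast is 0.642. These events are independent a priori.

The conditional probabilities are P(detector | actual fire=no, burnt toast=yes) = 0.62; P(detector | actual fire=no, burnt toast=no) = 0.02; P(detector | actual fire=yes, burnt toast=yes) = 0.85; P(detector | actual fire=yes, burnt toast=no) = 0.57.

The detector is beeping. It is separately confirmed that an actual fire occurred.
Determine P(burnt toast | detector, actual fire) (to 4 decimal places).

Weight on burnt toast=true, given the evidence: 0.85*0.642 = 0.545700
Normalizer over all consistent configurations: 0.57*0.358 + 0.85*0.642 = 0.749760
Posterior = 0.545700 / 0.749760 ≈ 0.7278

P(burnt toast | detector, actual fire) ≈ 0.7278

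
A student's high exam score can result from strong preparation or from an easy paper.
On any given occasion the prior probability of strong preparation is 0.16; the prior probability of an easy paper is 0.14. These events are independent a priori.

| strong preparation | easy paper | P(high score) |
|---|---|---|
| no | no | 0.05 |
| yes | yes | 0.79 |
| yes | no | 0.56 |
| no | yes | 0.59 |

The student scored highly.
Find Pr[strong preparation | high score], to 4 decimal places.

By total probability over the 4 (strong preparation, easy paper) configurations:
  P(high score) = 0.05*0.84*0.86 + 0.59*0.84*0.14 + 0.56*0.16*0.86 + 0.79*0.16*0.14
        = 0.036120 + 0.069384 + 0.077056 + 0.017696 = 0.200256
Keeping only the strong preparation-present terms gives 0.094752, so
  P(strong preparation | high score) = 0.094752 / 0.200256 ≈ 0.4732

Pr[strong preparation | high score] ≈ 0.4732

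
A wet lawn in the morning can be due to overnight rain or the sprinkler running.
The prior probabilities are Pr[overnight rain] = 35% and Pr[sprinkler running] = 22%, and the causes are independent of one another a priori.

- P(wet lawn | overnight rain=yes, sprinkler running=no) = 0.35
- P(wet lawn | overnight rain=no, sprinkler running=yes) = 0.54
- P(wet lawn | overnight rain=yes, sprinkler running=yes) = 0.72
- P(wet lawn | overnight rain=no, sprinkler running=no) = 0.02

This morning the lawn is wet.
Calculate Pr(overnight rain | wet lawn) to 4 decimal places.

Pr(overnight rain | wet lawn) ≈ 0.6335

P(wet lawn) = 0.02·0.65·0.78 + 0.54·0.65·0.22 + 0.35·0.35·0.78 + 0.72·0.35·0.22 = 0.010140 + 0.077220 + 0.095550 + 0.055440 = 0.238350
The overnight rain-present share is 0.095550 + 0.055440 = 0.150990.
Hence the posterior is 0.150990/0.238350 ≈ 0.6335.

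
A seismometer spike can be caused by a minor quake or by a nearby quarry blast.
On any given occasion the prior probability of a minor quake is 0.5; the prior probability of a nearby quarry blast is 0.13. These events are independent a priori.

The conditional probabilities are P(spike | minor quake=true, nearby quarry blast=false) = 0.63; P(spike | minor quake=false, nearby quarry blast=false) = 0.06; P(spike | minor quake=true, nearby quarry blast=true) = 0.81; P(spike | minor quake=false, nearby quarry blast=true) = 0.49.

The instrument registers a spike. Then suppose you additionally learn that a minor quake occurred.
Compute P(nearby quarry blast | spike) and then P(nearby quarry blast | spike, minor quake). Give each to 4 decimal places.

Sum P(spike|·) weighted by the priors over the 4 (minor quake, nearby quarry blast) configurations:
  P(spike) = 0.06*0.5*0.87 + 0.49*0.5*0.13 + 0.63*0.5*0.87 + 0.81*0.5*0.13
        = 0.026100 + 0.031850 + 0.274050 + 0.052650 = 0.384650
Configurations with nearby quarry blast contribute 0.084500, so
  P(nearby quarry blast | spike) = 0.084500 / 0.384650 ≈ 0.2197

Now also conditioning on minor quake=true:
Enumerate both values of nearby quarry blast and weight by the priors:
  P(spike | minor quake) = 0.63×0.87 + 0.81×0.13
        = 0.548100 + 0.105300 = 0.653400
Configurations with nearby quarry blast contribute 0.105300, so
  P(nearby quarry blast | spike, minor quake) = 0.105300 / 0.653400 ≈ 0.1612
The drop from 0.2197 to 0.1612 is the explaining-away (discounting) effect.

P(nearby quarry blast | spike) ≈ 0.2197; P(nearby quarry blast | spike, minor quake) ≈ 0.1612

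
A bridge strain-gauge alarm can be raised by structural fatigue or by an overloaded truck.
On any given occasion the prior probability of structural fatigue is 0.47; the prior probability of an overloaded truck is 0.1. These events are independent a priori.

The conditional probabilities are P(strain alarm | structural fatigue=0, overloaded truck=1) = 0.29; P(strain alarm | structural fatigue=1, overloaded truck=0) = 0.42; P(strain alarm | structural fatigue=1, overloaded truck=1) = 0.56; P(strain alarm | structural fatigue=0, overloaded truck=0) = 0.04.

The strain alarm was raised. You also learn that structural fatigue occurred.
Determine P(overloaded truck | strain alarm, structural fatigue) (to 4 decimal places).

P(overloaded truck | strain alarm, structural fatigue) ≈ 0.1290

Sum P(strain alarm|·) weighted by the priors over both values of overloaded truck:
  P(strain alarm | structural fatigue) = 0.42*0.9 + 0.56*0.1
        = 0.378000 + 0.056000 = 0.434000
Keeping only the overloaded truck-present terms gives 0.056000, so
  P(overloaded truck | strain alarm, structural fatigue) = 0.056000 / 0.434000 ≈ 0.1290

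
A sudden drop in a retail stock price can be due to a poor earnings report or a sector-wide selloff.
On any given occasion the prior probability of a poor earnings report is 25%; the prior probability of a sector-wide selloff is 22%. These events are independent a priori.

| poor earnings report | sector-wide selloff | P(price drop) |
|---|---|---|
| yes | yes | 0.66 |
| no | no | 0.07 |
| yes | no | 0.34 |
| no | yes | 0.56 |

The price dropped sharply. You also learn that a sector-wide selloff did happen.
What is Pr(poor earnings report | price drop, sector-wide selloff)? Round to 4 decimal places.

Enumerate both values of poor earnings report and weight by the priors:
  P(price drop | sector-wide selloff) = 0.56×0.75 + 0.66×0.25
        = 0.420000 + 0.165000 = 0.585000
The terms with poor earnings report present sum to 0.165000, so
  P(poor earnings report | price drop, sector-wide selloff) = 0.165000 / 0.585000 ≈ 0.2821

Pr(poor earnings report | price drop, sector-wide selloff) ≈ 0.2821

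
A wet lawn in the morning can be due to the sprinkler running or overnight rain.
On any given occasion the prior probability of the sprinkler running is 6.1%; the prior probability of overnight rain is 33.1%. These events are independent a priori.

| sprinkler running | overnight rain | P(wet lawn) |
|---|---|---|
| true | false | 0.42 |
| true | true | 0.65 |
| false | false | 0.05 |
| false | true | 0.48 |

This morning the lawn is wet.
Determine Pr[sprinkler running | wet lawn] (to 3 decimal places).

Pr[sprinkler running | wet lawn] ≈ 0.144

P(wet lawn) = 0.05×0.939×0.669 + 0.48×0.939×0.331 + 0.42×0.061×0.669 + 0.65×0.061×0.331 = 0.031410 + 0.149188 + 0.017140 + 0.013124 = 0.210862
Restricting to configurations with sprinkler running present: 0.017140 + 0.013124 = 0.030264.
Hence the posterior is 0.030264/0.210862 ≈ 0.144.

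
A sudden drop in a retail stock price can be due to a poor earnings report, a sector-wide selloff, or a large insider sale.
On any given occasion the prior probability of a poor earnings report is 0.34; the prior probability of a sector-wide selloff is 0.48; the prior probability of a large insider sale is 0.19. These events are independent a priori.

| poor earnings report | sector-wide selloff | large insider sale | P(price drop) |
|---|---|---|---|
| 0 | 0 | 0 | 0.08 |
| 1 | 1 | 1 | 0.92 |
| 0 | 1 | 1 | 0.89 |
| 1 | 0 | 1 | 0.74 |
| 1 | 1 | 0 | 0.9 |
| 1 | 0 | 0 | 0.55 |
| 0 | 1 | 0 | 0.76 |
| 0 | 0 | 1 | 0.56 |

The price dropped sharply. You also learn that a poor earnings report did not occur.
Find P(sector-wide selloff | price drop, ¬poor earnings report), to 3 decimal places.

P(sector-wide selloff | price drop, ¬poor earnings report) ≈ 0.809

P(price drop | ¬poor earnings report) = 0.08*0.52*0.81 + 0.56*0.52*0.19 + 0.76*0.48*0.81 + 0.89*0.48*0.19 = 0.033696 + 0.055328 + 0.295488 + 0.081168 = 0.465680
Of this, 0.376656 comes from 0.295488 + 0.081168 (the sector-wide selloff=true cases).
So P(sector-wide selloff | price drop, ¬poor earnings report) = 0.376656/0.465680 ≈ 0.809.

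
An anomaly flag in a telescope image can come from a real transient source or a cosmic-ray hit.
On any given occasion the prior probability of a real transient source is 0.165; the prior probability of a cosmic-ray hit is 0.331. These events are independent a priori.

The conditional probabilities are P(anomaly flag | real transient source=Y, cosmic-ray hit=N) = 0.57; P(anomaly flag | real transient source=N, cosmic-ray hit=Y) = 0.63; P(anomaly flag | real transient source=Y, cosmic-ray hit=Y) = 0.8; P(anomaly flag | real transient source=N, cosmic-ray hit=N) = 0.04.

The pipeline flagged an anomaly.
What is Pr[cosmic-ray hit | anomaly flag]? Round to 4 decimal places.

Sum P(anomaly flag|·) weighted by the priors over the 4 (real transient source, cosmic-ray hit) configurations:
  P(anomaly flag) = 0.04*0.835*0.669 + 0.63*0.835*0.331 + 0.57*0.165*0.669 + 0.8*0.165*0.331
        = 0.022345 + 0.174123 + 0.062919 + 0.043692 = 0.303079
The terms with cosmic-ray hit present sum to 0.217815, so
  P(cosmic-ray hit | anomaly flag) = 0.217815 / 0.303079 ≈ 0.7187

Pr[cosmic-ray hit | anomaly flag] ≈ 0.7187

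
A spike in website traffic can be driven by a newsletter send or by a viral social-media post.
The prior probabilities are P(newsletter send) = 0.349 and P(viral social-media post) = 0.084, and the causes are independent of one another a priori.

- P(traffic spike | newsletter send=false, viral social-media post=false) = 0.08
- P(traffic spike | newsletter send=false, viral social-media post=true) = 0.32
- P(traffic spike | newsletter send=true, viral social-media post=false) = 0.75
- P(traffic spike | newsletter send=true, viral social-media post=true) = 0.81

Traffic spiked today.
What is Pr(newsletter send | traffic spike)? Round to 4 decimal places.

For the numerator, keep only newsletter send=true terms: 0.239763 + 0.023746 = 0.263509
Normalizer over all consistent configurations: 0.08×0.651×0.916 + 0.32×0.651×0.084 + 0.75×0.349×0.916 + 0.81×0.349×0.084 = 0.328713
P(newsletter send | traffic spike) = 0.263509/0.328713 ≈ 0.8016

Pr(newsletter send | traffic spike) ≈ 0.8016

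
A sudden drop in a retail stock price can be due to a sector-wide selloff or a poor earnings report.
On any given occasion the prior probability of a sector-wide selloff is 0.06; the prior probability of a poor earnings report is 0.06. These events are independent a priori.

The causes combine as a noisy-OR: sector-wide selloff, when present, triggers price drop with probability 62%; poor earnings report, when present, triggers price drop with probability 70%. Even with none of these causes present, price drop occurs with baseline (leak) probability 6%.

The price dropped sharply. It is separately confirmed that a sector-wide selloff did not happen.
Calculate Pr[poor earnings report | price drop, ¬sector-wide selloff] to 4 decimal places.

Under noisy-OR, P(price drop | causes) = 1 − (1−0.06)·∏(1−qᵢ) over the active causes.
P(price drop | ¬sector-wide selloff) = 0.06*0.94 + 0.718*0.06 = 0.056400 + 0.043080 = 0.099480
The poor earnings report-present share is 0.718*0.06 = 0.043080.
Hence the posterior is 0.043080/0.099480 ≈ 0.4331.

Pr[poor earnings report | price drop, ¬sector-wide selloff] ≈ 0.4331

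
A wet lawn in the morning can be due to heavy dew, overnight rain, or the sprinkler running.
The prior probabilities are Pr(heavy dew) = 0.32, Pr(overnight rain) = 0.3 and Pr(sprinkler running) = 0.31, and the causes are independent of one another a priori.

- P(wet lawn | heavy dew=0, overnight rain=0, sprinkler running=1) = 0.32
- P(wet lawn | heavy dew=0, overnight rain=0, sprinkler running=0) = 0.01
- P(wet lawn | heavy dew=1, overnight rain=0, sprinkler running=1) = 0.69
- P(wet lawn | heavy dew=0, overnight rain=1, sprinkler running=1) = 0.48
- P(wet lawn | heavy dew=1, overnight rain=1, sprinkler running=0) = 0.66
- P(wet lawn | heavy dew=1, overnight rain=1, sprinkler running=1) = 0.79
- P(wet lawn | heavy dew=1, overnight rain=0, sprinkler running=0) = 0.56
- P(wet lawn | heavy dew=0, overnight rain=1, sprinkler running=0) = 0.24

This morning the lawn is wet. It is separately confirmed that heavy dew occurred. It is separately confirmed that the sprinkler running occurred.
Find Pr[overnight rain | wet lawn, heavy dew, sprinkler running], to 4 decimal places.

Sum P(wet lawn|·) weighted by the priors over both values of overnight rain:
  P(wet lawn | heavy dew, sprinkler running) = 0.69·0.7 + 0.79·0.3
        = 0.483000 + 0.237000 = 0.720000
Keeping only the overnight rain-present terms gives 0.237000, so
  P(overnight rain | wet lawn, heavy dew, sprinkler running) = 0.237000 / 0.720000 ≈ 0.3292

Pr[overnight rain | wet lawn, heavy dew, sprinkler running] ≈ 0.3292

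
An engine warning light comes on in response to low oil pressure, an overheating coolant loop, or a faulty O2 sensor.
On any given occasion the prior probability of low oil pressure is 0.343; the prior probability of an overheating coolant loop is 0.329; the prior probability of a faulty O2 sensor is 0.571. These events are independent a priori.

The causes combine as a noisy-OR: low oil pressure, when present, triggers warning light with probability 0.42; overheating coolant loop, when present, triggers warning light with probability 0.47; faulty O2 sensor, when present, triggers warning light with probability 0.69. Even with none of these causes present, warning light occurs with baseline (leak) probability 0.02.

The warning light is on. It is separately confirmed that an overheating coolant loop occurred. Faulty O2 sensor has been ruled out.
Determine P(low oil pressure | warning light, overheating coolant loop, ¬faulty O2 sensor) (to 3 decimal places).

Under noisy-OR, P(warning light | causes) = 1 − (1−0.02)·∏(1−qᵢ) over the active causes.
P(warning light | overheating coolant loop, ¬faulty O2 sensor) = 0.4806*0.657 + 0.698748*0.343 = 0.315754 + 0.239671 = 0.555425
The low oil pressure-present share is 0.698748*0.343 = 0.239671.
P(low oil pressure | warning light, overheating coolant loop, ¬faulty O2 sensor) = 0.239671 / 0.555425 ≈ 0.432

P(low oil pressure | warning light, overheating coolant loop, ¬faulty O2 sensor) ≈ 0.432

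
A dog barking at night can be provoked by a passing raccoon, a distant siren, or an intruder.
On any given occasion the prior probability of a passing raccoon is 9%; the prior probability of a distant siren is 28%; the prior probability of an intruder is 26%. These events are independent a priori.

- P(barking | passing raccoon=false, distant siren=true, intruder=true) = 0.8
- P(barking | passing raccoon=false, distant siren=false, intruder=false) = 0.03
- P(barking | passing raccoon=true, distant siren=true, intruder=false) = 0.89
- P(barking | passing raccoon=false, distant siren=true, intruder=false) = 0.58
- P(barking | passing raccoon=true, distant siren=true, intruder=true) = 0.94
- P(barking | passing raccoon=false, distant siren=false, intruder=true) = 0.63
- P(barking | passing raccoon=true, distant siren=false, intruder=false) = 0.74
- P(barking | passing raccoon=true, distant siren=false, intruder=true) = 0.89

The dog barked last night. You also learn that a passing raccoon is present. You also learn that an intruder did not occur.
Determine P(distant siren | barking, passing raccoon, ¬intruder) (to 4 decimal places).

Sum P(barking|·) weighted by the priors over both values of distant siren:
  P(barking | passing raccoon, ¬intruder) = 0.74*0.72 + 0.89*0.28
        = 0.532800 + 0.249200 = 0.782000
The terms with distant siren present sum to 0.249200, so
  P(distant siren | barking, passing raccoon, ¬intruder) = 0.249200 / 0.782000 ≈ 0.3187

P(distant siren | barking, passing raccoon, ¬intruder) ≈ 0.3187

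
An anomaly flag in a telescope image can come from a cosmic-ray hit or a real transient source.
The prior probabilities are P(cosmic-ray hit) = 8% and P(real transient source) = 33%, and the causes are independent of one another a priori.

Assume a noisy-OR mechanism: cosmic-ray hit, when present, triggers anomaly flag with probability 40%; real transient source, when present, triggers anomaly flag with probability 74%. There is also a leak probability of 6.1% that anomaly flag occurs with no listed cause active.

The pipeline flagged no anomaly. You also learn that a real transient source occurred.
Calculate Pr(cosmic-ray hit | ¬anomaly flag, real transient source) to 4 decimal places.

Under noisy-OR, P(anomaly flag | causes) = 1 − (1−0.061)·∏(1−qᵢ) over the active causes.
Weight on cosmic-ray hit=true, given the evidence: 0.146484*0.08 = 0.011719
The normalizing constant is 0.24414*0.92 + 0.146484*0.08 = 0.236328
Posterior = 0.011719 / 0.236328 ≈ 0.0496

Pr(cosmic-ray hit | ¬anomaly flag, real transient source) ≈ 0.0496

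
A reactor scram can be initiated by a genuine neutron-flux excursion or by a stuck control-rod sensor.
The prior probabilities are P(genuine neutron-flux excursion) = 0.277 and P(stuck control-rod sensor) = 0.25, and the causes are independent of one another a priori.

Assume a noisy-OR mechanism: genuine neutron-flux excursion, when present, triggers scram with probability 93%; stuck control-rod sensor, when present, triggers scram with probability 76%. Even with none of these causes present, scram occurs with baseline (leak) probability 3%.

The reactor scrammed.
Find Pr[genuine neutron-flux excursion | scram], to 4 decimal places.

Pr[genuine neutron-flux excursion | scram] ≈ 0.6282

Under noisy-OR, P(scram | causes) = 1 − (1−0.03)·∏(1−qᵢ) over the active causes.
Weight on genuine neutron-flux excursion=true, given the evidence: 0.193644 + 0.068122 = 0.261766
The normalizing constant is 0.03*0.723*0.75 + 0.7672*0.723*0.25 + 0.9321*0.277*0.75 + 0.983704*0.277*0.25 = 0.416704
P(genuine neutron-flux excursion | scram) = 0.261766/0.416704 ≈ 0.6282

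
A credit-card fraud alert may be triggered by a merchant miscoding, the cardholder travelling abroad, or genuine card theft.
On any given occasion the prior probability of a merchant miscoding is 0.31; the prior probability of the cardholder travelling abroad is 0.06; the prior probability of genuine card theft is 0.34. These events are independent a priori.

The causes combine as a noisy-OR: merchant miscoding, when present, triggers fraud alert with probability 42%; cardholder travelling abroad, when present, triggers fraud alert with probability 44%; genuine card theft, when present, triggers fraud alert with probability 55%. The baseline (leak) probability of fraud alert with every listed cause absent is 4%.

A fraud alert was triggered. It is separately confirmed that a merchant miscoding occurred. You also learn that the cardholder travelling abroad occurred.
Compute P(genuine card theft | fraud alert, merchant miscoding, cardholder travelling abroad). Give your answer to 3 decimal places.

Under noisy-OR, P(fraud alert | causes) = 1 − (1−0.04)·∏(1−qᵢ) over the active causes.
Enumerate both values of genuine card theft and weight by the priors:
  P(fraud alert | merchant miscoding, cardholder travelling abroad) = 0.688192·0.66 + 0.859686·0.34
        = 0.454207 + 0.292293 = 0.746500
Configurations with genuine card theft contribute 0.292293, so
  P(genuine card theft | fraud alert, merchant miscoding, cardholder travelling abroad) = 0.292293 / 0.746500 ≈ 0.392

P(genuine card theft | fraud alert, merchant miscoding, cardholder travelling abroad) ≈ 0.392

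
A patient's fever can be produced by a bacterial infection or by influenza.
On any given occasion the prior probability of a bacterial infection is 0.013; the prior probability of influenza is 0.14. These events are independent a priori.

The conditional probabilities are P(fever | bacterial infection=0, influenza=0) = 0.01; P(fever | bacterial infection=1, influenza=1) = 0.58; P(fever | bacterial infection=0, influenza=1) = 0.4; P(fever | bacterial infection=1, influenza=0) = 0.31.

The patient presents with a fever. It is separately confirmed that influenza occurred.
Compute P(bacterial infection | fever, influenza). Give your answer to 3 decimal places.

P(fever | influenza) = 0.4*0.987 + 0.58*0.013 = 0.394800 + 0.007540 = 0.402340
Of this, 0.007540 comes from 0.58*0.013 (the bacterial infection=true cases).
So P(bacterial infection | fever, influenza) = 0.007540/0.402340 ≈ 0.019.

P(bacterial infection | fever, influenza) ≈ 0.019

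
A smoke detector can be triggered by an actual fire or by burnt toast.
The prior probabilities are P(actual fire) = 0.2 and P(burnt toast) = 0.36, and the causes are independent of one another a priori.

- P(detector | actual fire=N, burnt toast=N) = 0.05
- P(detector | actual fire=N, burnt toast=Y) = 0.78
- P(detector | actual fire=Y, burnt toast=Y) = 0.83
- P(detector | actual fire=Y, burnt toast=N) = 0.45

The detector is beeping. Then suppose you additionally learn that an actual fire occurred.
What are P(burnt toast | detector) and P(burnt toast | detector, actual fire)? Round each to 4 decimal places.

Weight on burnt toast=true, given the evidence: 0.224640 + 0.059760 = 0.284400
The normalizing constant is 0.05·0.8·0.64 + 0.78·0.8·0.36 + 0.45·0.2·0.64 + 0.83·0.2·0.36 = 0.367600
P(burnt toast | detector) = 0.284400/0.367600 ≈ 0.7737

Now also conditioning on actual fire=true:
Sum P(detector|·) weighted by the priors over both values of burnt toast:
  P(detector | actual fire) = 0.45*0.64 + 0.83*0.36
        = 0.288000 + 0.298800 = 0.586800
Keeping only the burnt toast-present terms gives 0.298800, so
  P(burnt toast | detector, actual fire) = 0.298800 / 0.586800 ≈ 0.5092
This is intercausal reasoning (explaining away): once actual fire accounts for the detector, burnt toast becomes less likely.

P(burnt toast | detector) ≈ 0.7737; P(burnt toast | detector, actual fire) ≈ 0.5092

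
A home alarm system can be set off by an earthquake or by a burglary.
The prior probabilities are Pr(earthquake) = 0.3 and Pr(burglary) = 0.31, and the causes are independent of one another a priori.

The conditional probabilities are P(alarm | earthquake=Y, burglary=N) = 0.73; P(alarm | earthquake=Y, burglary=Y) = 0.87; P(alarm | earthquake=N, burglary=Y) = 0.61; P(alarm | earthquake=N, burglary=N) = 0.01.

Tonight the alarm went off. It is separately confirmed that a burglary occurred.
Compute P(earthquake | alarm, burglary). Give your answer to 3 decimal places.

Enumerate both values of earthquake and weight by the priors:
  P(alarm | burglary) = 0.61×0.7 + 0.87×0.3
        = 0.427000 + 0.261000 = 0.688000
The terms with earthquake present sum to 0.261000, so
  P(earthquake | alarm, burglary) = 0.261000 / 0.688000 ≈ 0.379

P(earthquake | alarm, burglary) ≈ 0.379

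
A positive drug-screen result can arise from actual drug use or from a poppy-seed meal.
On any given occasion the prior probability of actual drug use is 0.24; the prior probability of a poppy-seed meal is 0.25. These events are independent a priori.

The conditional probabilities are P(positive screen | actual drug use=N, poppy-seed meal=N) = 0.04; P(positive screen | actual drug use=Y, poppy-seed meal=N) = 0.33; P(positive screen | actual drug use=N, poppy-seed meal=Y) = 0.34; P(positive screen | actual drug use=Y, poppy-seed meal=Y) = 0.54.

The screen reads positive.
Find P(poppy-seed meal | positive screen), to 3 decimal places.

P(poppy-seed meal | positive screen) ≈ 0.541

Enumerate the 4 (actual drug use, poppy-seed meal) configurations and weight by the priors:
  P(positive screen) = 0.04*0.76*0.75 + 0.34*0.76*0.25 + 0.33*0.24*0.75 + 0.54*0.24*0.25
        = 0.022800 + 0.064600 + 0.059400 + 0.032400 = 0.179200
The terms with poppy-seed meal present sum to 0.097000, so
  P(poppy-seed meal | positive screen) = 0.097000 / 0.179200 ≈ 0.541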